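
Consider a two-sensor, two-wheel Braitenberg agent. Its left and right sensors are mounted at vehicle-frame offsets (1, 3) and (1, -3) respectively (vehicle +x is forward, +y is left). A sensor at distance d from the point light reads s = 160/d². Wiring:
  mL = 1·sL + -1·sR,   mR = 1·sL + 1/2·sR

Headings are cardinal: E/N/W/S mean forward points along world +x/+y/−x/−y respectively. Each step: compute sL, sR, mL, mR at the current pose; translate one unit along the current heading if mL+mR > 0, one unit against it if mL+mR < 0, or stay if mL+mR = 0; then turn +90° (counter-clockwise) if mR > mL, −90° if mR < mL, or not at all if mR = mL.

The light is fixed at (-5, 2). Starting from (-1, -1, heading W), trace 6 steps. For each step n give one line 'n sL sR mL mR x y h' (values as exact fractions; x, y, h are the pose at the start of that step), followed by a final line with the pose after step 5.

0 32/9 160/9 -128/9 112/9 -1 -1 W
1 2 8 -6 6 0 -1 S
2 40/9 20/9 20/9 50/9 0 -1 E
3 160/13 32/17 2304/221 2928/221 1 -1 N
4 16/5 80/13 -192/65 408/65 1 0 W
5 160/73 160/13 -9600/949 7920/949 0 0 S
final 0 1 E

n=0: pose=(-1,-1,W); sL=32/9, sR=160/9; mL=-128/9, mR=112/9; mL+mR=-16/9 → advance -1; mR−mL=80/3 → turn +1·90°
n=1: pose=(0,-1,S); sL=2, sR=8; mL=-6, mR=6; mL+mR=0 → advance +0; mR−mL=12 → turn +1·90°
n=2: pose=(0,-1,E); sL=40/9, sR=20/9; mL=20/9, mR=50/9; mL+mR=70/9 → advance +1; mR−mL=10/3 → turn +1·90°
n=3: pose=(1,-1,N); sL=160/13, sR=32/17; mL=2304/221, mR=2928/221; mL+mR=5232/221 → advance +1; mR−mL=48/17 → turn +1·90°
n=4: pose=(1,0,W); sL=16/5, sR=80/13; mL=-192/65, mR=408/65; mL+mR=216/65 → advance +1; mR−mL=120/13 → turn +1·90°
n=5: pose=(0,0,S); sL=160/73, sR=160/13; mL=-9600/949, mR=7920/949; mL+mR=-1680/949 → advance -1; mR−mL=240/13 → turn +1·90°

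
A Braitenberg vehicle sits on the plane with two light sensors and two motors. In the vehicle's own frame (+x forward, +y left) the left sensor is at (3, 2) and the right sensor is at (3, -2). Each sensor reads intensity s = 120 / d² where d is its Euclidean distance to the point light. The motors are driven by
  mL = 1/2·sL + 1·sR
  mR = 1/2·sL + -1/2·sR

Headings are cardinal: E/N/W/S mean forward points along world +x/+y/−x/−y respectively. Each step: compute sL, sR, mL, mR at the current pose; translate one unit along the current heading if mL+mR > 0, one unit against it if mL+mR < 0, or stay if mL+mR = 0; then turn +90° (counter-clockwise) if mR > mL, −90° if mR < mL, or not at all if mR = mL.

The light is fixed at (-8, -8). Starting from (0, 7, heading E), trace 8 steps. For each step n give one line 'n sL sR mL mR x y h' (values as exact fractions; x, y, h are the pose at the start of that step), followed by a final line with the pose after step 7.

n=0: pose=(0,7,E); sL=12/41, sR=12/29; mL=666/1189, mR=-72/1189; mL+mR=594/1189 → advance +1; mR−mL=-18/29 → turn -1·90°
n=1: pose=(1,7,S); sL=24/53, sR=120/193; mL=8676/10229, mR=-864/10229; mL+mR=7812/10229 → advance +1; mR−mL=-180/193 → turn -1·90°
n=2: pose=(1,6,W); sL=2/3, sR=30/73; mL=163/219, mR=28/219; mL+mR=191/219 → advance +1; mR−mL=-45/73 → turn -1·90°
n=3: pose=(0,6,N); sL=24/65, sR=120/389; mL=12468/25285, mR=768/25285; mL+mR=13236/25285 → advance +1; mR−mL=-180/389 → turn -1·90°
n=4: pose=(0,7,E); sL=12/41, sR=12/29; mL=666/1189, mR=-72/1189; mL+mR=594/1189 → advance +1; mR−mL=-18/29 → turn -1·90°
n=5: pose=(1,7,S); sL=24/53, sR=120/193; mL=8676/10229, mR=-864/10229; mL+mR=7812/10229 → advance +1; mR−mL=-180/193 → turn -1·90°
n=6: pose=(1,6,W); sL=2/3, sR=30/73; mL=163/219, mR=28/219; mL+mR=191/219 → advance +1; mR−mL=-45/73 → turn -1·90°
n=7: pose=(0,6,N); sL=24/65, sR=120/389; mL=12468/25285, mR=768/25285; mL+mR=13236/25285 → advance +1; mR−mL=-180/389 → turn -1·90°

0 12/41 12/29 666/1189 -72/1189 0 7 E
1 24/53 120/193 8676/10229 -864/10229 1 7 S
2 2/3 30/73 163/219 28/219 1 6 W
3 24/65 120/389 12468/25285 768/25285 0 6 N
4 12/41 12/29 666/1189 -72/1189 0 7 E
5 24/53 120/193 8676/10229 -864/10229 1 7 S
6 2/3 30/73 163/219 28/219 1 6 W
7 24/65 120/389 12468/25285 768/25285 0 6 N
final 0 7 E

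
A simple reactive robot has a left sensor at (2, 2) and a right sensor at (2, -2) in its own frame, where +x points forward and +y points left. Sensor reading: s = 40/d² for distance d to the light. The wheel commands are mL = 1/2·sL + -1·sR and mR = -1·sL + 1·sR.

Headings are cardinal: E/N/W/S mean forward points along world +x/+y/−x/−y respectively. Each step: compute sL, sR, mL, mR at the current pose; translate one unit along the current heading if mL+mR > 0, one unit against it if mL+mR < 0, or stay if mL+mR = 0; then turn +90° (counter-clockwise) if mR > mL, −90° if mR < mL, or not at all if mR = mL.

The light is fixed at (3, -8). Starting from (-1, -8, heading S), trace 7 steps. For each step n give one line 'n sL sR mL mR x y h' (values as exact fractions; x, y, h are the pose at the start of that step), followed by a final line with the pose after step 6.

n=0: pose=(-1,-8,S); sL=5, sR=1; mL=3/2, mR=-4; mL+mR=-5/2 → advance -1; mR−mL=-11/2 → turn -1·90°
n=1: pose=(-1,-7,W); sL=40/37, sR=8/9; mL=-116/333, mR=-64/333; mL+mR=-20/37 → advance -1; mR−mL=52/333 → turn +1·90°
n=2: pose=(0,-7,S); sL=20, sR=20/13; mL=110/13, mR=-240/13; mL+mR=-10 → advance -1; mR−mL=-350/13 → turn -1·90°
n=3: pose=(0,-6,W); sL=8/5, sR=40/41; mL=-36/205, mR=-128/205; mL+mR=-4/5 → advance -1; mR−mL=-92/205 → turn -1·90°
n=4: pose=(1,-6,N); sL=5/4, sR=5/2; mL=-15/8, mR=5/4; mL+mR=-5/8 → advance -1; mR−mL=25/8 → turn +1·90°
n=5: pose=(1,-7,W); sL=40/17, sR=8/5; mL=-36/85, mR=-64/85; mL+mR=-20/17 → advance -1; mR−mL=-28/85 → turn -1·90°
n=6: pose=(2,-7,N); sL=20/9, sR=4; mL=-26/9, mR=16/9; mL+mR=-10/9 → advance -1; mR−mL=14/3 → turn +1·90°

0 5 1 3/2 -4 -1 -8 S
1 40/37 8/9 -116/333 -64/333 -1 -7 W
2 20 20/13 110/13 -240/13 0 -7 S
3 8/5 40/41 -36/205 -128/205 0 -6 W
4 5/4 5/2 -15/8 5/4 1 -6 N
5 40/17 8/5 -36/85 -64/85 1 -7 W
6 20/9 4 -26/9 16/9 2 -7 N
final 2 -8 W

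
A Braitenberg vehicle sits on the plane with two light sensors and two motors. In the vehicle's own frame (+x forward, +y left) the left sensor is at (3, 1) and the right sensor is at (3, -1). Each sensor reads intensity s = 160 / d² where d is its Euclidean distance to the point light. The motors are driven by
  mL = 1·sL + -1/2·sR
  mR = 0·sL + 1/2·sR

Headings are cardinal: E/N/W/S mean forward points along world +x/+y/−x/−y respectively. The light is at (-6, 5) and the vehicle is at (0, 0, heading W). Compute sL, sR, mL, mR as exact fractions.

left sensor world pos  = (-3, -1); dL² = 45
right sensor world pos = (-3, 1); dR² = 25
sL = 160/45 = 32/9
sR = 160/25 = 32/5
mL = 1·sL + -1/2·sR = 16/45
mR = 0·sL + 1/2·sR = 16/5

32/9 32/5 16/45 16/5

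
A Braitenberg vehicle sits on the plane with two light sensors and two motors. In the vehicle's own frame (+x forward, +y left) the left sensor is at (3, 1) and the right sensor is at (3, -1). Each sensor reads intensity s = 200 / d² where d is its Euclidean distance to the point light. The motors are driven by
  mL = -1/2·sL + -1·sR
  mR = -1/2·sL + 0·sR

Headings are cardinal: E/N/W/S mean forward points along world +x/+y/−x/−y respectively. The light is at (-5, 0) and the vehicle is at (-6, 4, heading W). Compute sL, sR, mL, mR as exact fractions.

8 200/41 -364/41 -4

left sensor world pos  = (-9, 3); dL² = 25
right sensor world pos = (-9, 5); dR² = 41
sL = 200/25 = 8
sR = 200/41 = 200/41
mL = -1/2·sL + -1·sR = -364/41
mR = -1/2·sL + 0·sR = -4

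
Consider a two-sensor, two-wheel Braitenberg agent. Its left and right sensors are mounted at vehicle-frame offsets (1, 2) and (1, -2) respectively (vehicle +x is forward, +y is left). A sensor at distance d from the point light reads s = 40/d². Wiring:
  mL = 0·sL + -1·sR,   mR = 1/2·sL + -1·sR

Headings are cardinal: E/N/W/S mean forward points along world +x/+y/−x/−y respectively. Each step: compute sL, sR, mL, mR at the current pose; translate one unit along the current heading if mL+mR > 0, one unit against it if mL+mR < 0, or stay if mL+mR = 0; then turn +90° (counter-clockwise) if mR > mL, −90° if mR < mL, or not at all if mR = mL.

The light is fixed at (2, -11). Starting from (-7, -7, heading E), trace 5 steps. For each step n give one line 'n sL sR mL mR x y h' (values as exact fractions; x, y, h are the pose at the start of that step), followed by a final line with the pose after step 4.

n=0: pose=(-7,-7,E); sL=2/5, sR=10/17; mL=-10/17, mR=-33/85; mL+mR=-83/85 → advance -1; mR−mL=1/5 → turn +1·90°
n=1: pose=(-8,-7,N); sL=40/169, sR=40/89; mL=-40/89, mR=-4980/15041; mL+mR=-11740/15041 → advance -1; mR−mL=20/169 → turn +1·90°
n=2: pose=(-8,-8,W); sL=20/61, sR=20/73; mL=-20/73, mR=-490/4453; mL+mR=-1710/4453 → advance -1; mR−mL=10/61 → turn +1·90°
n=3: pose=(-7,-8,S); sL=40/53, sR=8/25; mL=-8/25, mR=76/1325; mL+mR=-348/1325 → advance -1; mR−mL=20/53 → turn +1·90°
n=4: pose=(-7,-7,E); sL=2/5, sR=10/17; mL=-10/17, mR=-33/85; mL+mR=-83/85 → advance -1; mR−mL=1/5 → turn +1·90°

0 2/5 10/17 -10/17 -33/85 -7 -7 E
1 40/169 40/89 -40/89 -4980/15041 -8 -7 N
2 20/61 20/73 -20/73 -490/4453 -8 -8 W
3 40/53 8/25 -8/25 76/1325 -7 -8 S
4 2/5 10/17 -10/17 -33/85 -7 -7 E
final -8 -7 N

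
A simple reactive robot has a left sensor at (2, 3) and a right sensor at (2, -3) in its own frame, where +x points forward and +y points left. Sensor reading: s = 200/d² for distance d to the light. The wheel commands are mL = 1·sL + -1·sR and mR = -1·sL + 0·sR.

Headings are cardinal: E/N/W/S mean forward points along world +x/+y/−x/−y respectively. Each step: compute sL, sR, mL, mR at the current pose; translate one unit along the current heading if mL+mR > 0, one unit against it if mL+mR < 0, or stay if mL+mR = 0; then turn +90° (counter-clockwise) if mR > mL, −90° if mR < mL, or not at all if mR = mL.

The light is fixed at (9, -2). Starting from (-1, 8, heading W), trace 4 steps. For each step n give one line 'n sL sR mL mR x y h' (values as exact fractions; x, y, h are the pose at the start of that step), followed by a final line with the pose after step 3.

n=0: pose=(-1,8,W); sL=200/193, sR=200/313; mL=24000/60409, mR=-200/193; mL+mR=-200/313 → advance -1; mR−mL=-86600/60409 → turn -1·90°
n=1: pose=(0,8,N); sL=25/36, sR=10/9; mL=-5/12, mR=-25/36; mL+mR=-10/9 → advance -1; mR−mL=-5/18 → turn -1·90°
n=2: pose=(0,7,E); sL=200/193, sR=40/17; mL=-4320/3281, mR=-200/193; mL+mR=-40/17 → advance -1; mR−mL=920/3281 → turn +1·90°
n=3: pose=(-1,7,N); sL=20/29, sR=20/17; mL=-240/493, mR=-20/29; mL+mR=-20/17 → advance -1; mR−mL=-100/493 → turn -1·90°

0 200/193 200/313 24000/60409 -200/193 -1 8 W
1 25/36 10/9 -5/12 -25/36 0 8 N
2 200/193 40/17 -4320/3281 -200/193 0 7 E
3 20/29 20/17 -240/493 -20/29 -1 7 N
final -1 6 E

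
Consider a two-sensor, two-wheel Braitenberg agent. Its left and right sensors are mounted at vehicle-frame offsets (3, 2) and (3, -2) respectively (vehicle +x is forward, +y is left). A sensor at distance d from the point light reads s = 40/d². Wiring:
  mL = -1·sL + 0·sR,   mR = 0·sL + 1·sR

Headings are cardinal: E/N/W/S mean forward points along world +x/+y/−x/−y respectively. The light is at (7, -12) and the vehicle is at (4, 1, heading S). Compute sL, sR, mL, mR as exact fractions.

left sensor world pos  = (6, -2); dL² = 101
right sensor world pos = (2, -2); dR² = 125
sL = 40/101 = 40/101
sR = 40/125 = 8/25
mL = -1·sL + 0·sR = -40/101
mR = 0·sL + 1·sR = 8/25

40/101 8/25 -40/101 8/25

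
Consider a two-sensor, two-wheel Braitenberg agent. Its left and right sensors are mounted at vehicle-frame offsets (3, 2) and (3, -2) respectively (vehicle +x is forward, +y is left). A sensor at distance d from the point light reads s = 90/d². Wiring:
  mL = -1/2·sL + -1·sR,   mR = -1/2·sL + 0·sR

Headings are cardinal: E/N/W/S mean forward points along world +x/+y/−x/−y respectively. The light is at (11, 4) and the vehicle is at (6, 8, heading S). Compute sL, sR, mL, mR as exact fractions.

9 9/5 -63/10 -9/2

left sensor world pos  = (8, 5); dL² = 10
right sensor world pos = (4, 5); dR² = 50
sL = 90/10 = 9
sR = 90/50 = 9/5
mL = -1/2·sL + -1·sR = -63/10
mR = -1/2·sL + 0·sR = -9/2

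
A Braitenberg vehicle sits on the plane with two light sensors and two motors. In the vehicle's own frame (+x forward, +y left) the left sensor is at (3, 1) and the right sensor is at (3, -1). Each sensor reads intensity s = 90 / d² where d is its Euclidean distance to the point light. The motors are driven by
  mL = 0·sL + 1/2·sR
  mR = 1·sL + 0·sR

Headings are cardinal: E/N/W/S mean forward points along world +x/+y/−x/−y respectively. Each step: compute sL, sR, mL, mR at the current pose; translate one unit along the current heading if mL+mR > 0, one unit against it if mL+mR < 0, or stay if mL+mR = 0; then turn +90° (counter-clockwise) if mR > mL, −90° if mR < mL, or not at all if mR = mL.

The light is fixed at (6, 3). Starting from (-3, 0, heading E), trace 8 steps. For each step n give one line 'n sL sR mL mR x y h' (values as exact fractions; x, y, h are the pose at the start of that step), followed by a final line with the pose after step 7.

n=0: pose=(-3,0,E); sL=9/4, sR=45/26; mL=45/52, mR=9/4; mL+mR=81/26 → advance +1; mR−mL=18/13 → turn +1·90°
n=1: pose=(-2,0,N); sL=10/9, sR=90/49; mL=45/49, mR=10/9; mL+mR=895/441 → advance +1; mR−mL=85/441 → turn +1·90°
n=2: pose=(-2,1,W); sL=9/13, sR=45/61; mL=45/122, mR=9/13; mL+mR=1683/1586 → advance +1; mR−mL=513/1586 → turn +1·90°
n=3: pose=(-3,1,S); sL=90/89, sR=18/25; mL=9/25, mR=90/89; mL+mR=3051/2225 → advance +1; mR−mL=1449/2225 → turn +1·90°
n=4: pose=(-3,0,E); sL=9/4, sR=45/26; mL=45/52, mR=9/4; mL+mR=81/26 → advance +1; mR−mL=18/13 → turn +1·90°
n=5: pose=(-2,0,N); sL=10/9, sR=90/49; mL=45/49, mR=10/9; mL+mR=895/441 → advance +1; mR−mL=85/441 → turn +1·90°
n=6: pose=(-2,1,W); sL=9/13, sR=45/61; mL=45/122, mR=9/13; mL+mR=1683/1586 → advance +1; mR−mL=513/1586 → turn +1·90°
n=7: pose=(-3,1,S); sL=90/89, sR=18/25; mL=9/25, mR=90/89; mL+mR=3051/2225 → advance +1; mR−mL=1449/2225 → turn +1·90°

0 9/4 45/26 45/52 9/4 -3 0 E
1 10/9 90/49 45/49 10/9 -2 0 N
2 9/13 45/61 45/122 9/13 -2 1 W
3 90/89 18/25 9/25 90/89 -3 1 S
4 9/4 45/26 45/52 9/4 -3 0 E
5 10/9 90/49 45/49 10/9 -2 0 N
6 9/13 45/61 45/122 9/13 -2 1 W
7 90/89 18/25 9/25 90/89 -3 1 S
final -3 0 E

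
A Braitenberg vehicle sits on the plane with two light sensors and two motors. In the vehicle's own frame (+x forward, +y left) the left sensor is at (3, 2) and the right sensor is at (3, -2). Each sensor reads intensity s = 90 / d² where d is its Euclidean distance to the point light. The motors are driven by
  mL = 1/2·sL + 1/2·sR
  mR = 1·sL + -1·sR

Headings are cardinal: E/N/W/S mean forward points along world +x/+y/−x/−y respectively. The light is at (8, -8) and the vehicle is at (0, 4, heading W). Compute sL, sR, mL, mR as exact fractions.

90/221 90/317 24210/70057 8640/70057

left sensor world pos  = (-3, 2); dL² = 221
right sensor world pos = (-3, 6); dR² = 317
sL = 90/221 = 90/221
sR = 90/317 = 90/317
mL = 1/2·sL + 1/2·sR = 24210/70057
mR = 1·sL + -1·sR = 8640/70057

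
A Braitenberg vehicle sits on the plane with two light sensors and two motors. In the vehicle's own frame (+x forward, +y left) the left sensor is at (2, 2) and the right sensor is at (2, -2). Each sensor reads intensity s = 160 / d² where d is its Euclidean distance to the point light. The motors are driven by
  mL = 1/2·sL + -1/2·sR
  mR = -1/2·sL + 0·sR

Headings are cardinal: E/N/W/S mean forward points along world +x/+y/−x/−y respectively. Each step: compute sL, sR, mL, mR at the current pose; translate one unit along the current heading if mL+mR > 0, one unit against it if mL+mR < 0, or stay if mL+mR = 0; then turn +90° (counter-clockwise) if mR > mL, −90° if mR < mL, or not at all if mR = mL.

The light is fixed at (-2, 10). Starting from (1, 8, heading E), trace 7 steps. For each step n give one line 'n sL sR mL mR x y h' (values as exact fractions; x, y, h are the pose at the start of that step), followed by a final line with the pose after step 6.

0 32/5 160/41 256/205 -16/5 1 8 E
1 5 10 -5/2 -5/2 0 8 S
2 32/5 160/9 -256/45 -16/5 0 9 S
3 8 8 0 -4 0 10 E
4 160/13 32 -128/13 -80/13 -1 10 S
5 80/9 16 -32/9 -40/9 -1 11 E
6 32 32 0 -16 -2 11 S
final -2 12 W

n=0: pose=(1,8,E); sL=32/5, sR=160/41; mL=256/205, mR=-16/5; mL+mR=-80/41 → advance -1; mR−mL=-912/205 → turn -1·90°
n=1: pose=(0,8,S); sL=5, sR=10; mL=-5/2, mR=-5/2; mL+mR=-5 → advance -1; mR−mL=0 → turn +0·90°
n=2: pose=(0,9,S); sL=32/5, sR=160/9; mL=-256/45, mR=-16/5; mL+mR=-80/9 → advance -1; mR−mL=112/45 → turn +1·90°
n=3: pose=(0,10,E); sL=8, sR=8; mL=0, mR=-4; mL+mR=-4 → advance -1; mR−mL=-4 → turn -1·90°
n=4: pose=(-1,10,S); sL=160/13, sR=32; mL=-128/13, mR=-80/13; mL+mR=-16 → advance -1; mR−mL=48/13 → turn +1·90°
n=5: pose=(-1,11,E); sL=80/9, sR=16; mL=-32/9, mR=-40/9; mL+mR=-8 → advance -1; mR−mL=-8/9 → turn -1·90°
n=6: pose=(-2,11,S); sL=32, sR=32; mL=0, mR=-16; mL+mR=-16 → advance -1; mR−mL=-16 → turn -1·90°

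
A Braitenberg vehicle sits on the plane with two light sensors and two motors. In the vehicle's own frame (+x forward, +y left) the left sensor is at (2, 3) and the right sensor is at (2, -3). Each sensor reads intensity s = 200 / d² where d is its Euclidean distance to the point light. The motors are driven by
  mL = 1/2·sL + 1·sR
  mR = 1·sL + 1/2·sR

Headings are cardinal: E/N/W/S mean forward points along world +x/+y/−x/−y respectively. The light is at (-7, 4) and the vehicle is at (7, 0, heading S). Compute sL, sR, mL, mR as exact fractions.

left sensor world pos  = (10, -2); dL² = 325
right sensor world pos = (4, -2); dR² = 157
sL = 200/325 = 8/13
sR = 200/157 = 200/157
mL = 1/2·sL + 1·sR = 3228/2041
mR = 1·sL + 1/2·sR = 2556/2041

8/13 200/157 3228/2041 2556/2041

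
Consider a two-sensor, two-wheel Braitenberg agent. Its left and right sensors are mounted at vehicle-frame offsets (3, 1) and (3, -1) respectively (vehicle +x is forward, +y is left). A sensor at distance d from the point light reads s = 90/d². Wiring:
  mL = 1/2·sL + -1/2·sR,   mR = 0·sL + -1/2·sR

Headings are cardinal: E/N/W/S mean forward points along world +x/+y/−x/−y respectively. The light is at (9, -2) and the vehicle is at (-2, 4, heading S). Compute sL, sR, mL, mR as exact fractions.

left sensor world pos  = (-1, 1); dL² = 109
right sensor world pos = (-3, 1); dR² = 153
sL = 90/109 = 90/109
sR = 90/153 = 10/17
mL = 1/2·sL + -1/2·sR = 220/1853
mR = 0·sL + -1/2·sR = -5/17

90/109 10/17 220/1853 -5/17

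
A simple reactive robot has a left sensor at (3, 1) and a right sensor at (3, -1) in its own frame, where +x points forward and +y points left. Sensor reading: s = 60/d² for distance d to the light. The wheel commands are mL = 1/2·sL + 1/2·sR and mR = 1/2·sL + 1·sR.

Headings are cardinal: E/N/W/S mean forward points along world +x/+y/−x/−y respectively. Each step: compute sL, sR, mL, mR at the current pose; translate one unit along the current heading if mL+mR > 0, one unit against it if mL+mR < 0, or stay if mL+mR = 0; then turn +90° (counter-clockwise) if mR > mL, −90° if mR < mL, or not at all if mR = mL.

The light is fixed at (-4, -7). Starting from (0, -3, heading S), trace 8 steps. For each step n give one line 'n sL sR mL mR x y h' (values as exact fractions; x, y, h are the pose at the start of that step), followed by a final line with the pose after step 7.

0 30/13 6 54/13 93/13 0 -3 S
1 12/13 60/53 708/689 1098/689 0 -4 E
2 15/13 5/6 155/156 55/39 1 -4 N
3 60/13 60/29 1260/377 1650/377 1 -3 W
4 30/13 6 54/13 93/13 0 -3 S
5 12/13 60/53 708/689 1098/689 0 -4 E
6 15/13 5/6 155/156 55/39 1 -4 N
7 60/13 60/29 1260/377 1650/377 1 -3 W
final 0 -3 S

n=0: pose=(0,-3,S); sL=30/13, sR=6; mL=54/13, mR=93/13; mL+mR=147/13 → advance +1; mR−mL=3 → turn +1·90°
n=1: pose=(0,-4,E); sL=12/13, sR=60/53; mL=708/689, mR=1098/689; mL+mR=1806/689 → advance +1; mR−mL=30/53 → turn +1·90°
n=2: pose=(1,-4,N); sL=15/13, sR=5/6; mL=155/156, mR=55/39; mL+mR=125/52 → advance +1; mR−mL=5/12 → turn +1·90°
n=3: pose=(1,-3,W); sL=60/13, sR=60/29; mL=1260/377, mR=1650/377; mL+mR=2910/377 → advance +1; mR−mL=30/29 → turn +1·90°
n=4: pose=(0,-3,S); sL=30/13, sR=6; mL=54/13, mR=93/13; mL+mR=147/13 → advance +1; mR−mL=3 → turn +1·90°
n=5: pose=(0,-4,E); sL=12/13, sR=60/53; mL=708/689, mR=1098/689; mL+mR=1806/689 → advance +1; mR−mL=30/53 → turn +1·90°
n=6: pose=(1,-4,N); sL=15/13, sR=5/6; mL=155/156, mR=55/39; mL+mR=125/52 → advance +1; mR−mL=5/12 → turn +1·90°
n=7: pose=(1,-3,W); sL=60/13, sR=60/29; mL=1260/377, mR=1650/377; mL+mR=2910/377 → advance +1; mR−mL=30/29 → turn +1·90°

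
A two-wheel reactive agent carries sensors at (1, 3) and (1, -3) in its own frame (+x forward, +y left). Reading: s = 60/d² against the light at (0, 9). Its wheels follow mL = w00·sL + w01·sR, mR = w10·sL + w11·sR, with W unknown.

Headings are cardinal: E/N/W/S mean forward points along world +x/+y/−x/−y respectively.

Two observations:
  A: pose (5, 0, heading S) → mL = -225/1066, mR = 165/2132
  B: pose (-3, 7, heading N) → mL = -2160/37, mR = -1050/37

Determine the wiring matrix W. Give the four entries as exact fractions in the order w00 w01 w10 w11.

obs A: pose=(5,0,S) → sL=15/41, sR=15/26, mL=-225/1066, mR=165/2132
obs B: pose=(-3,7,N) → sL=60/37, sR=60, mL=-2160/37, mR=-1050/37
sensor matrix S = [[15/41, 15/26], [60/37, 60]]; det S = 414450/19721
solve [mL_A; mL_B] = S·[w00; w01] and [mR_A; mR_B] = S·[w10; w11]:
  w00 = 1, w01 = -1, w10 = 1, w11 = -1/2

1 -1 1 -1/2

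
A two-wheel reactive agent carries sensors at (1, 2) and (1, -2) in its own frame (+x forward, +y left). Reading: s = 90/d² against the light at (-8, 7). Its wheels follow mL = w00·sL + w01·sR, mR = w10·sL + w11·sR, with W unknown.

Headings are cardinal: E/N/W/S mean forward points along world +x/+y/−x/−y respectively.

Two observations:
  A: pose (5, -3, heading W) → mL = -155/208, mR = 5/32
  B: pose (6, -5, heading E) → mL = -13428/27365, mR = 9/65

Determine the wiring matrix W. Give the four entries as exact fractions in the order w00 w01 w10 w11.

obs A: pose=(5,-3,W) → sL=5/16, sR=45/104, mL=-155/208, mR=5/32
obs B: pose=(6,-5,E) → sL=18/65, sR=90/421, mL=-13428/27365, mR=9/65
sensor matrix S = [[5/16, 45/104], [18/65, 90/421]]; det S = -30177/569192
solve [mL_A; mL_B] = S·[w00; w01] and [mR_A; mR_B] = S·[w10; w11]:
  w00 = -1, w01 = -1, w10 = 1/2, w11 = 0

-1 -1 1/2 0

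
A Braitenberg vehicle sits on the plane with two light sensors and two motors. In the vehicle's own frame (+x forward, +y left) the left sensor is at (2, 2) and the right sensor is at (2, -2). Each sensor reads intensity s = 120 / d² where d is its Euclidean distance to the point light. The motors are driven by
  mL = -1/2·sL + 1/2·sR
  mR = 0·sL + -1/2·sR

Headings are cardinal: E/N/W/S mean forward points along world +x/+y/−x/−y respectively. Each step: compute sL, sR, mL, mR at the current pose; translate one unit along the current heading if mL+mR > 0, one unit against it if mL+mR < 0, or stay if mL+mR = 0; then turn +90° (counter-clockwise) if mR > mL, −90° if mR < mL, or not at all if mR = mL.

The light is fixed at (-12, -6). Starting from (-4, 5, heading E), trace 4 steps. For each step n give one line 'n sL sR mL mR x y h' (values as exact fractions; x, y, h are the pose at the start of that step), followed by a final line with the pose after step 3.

n=0: pose=(-4,5,E); sL=120/269, sR=120/181; mL=5280/48689, mR=-60/181; mL+mR=-60/269 → advance -1; mR−mL=-21420/48689 → turn -1·90°
n=1: pose=(-5,5,S); sL=20/27, sR=60/53; mL=280/1431, mR=-30/53; mL+mR=-10/27 → advance -1; mR−mL=-1090/1431 → turn -1·90°
n=2: pose=(-5,6,W); sL=24/25, sR=120/221; mL=-1152/5525, mR=-60/221; mL+mR=-12/25 → advance -1; mR−mL=-348/5525 → turn -1·90°
n=3: pose=(-4,6,N); sL=15/29, sR=15/37; mL=-60/1073, mR=-15/74; mL+mR=-15/58 → advance -1; mR−mL=-315/2146 → turn -1·90°

0 120/269 120/181 5280/48689 -60/181 -4 5 E
1 20/27 60/53 280/1431 -30/53 -5 5 S
2 24/25 120/221 -1152/5525 -60/221 -5 6 W
3 15/29 15/37 -60/1073 -15/74 -4 6 N
final -4 5 E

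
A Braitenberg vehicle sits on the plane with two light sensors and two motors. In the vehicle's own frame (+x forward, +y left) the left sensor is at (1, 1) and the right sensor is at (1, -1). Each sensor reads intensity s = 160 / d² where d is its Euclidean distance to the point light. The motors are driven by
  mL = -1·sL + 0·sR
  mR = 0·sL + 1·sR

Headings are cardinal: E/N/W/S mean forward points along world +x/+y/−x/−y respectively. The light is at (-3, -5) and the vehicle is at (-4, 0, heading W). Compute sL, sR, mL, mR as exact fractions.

8 4 -8 4

left sensor world pos  = (-5, -1); dL² = 20
right sensor world pos = (-5, 1); dR² = 40
sL = 160/20 = 8
sR = 160/40 = 4
mL = -1·sL + 0·sR = -8
mR = 0·sL + 1·sR = 4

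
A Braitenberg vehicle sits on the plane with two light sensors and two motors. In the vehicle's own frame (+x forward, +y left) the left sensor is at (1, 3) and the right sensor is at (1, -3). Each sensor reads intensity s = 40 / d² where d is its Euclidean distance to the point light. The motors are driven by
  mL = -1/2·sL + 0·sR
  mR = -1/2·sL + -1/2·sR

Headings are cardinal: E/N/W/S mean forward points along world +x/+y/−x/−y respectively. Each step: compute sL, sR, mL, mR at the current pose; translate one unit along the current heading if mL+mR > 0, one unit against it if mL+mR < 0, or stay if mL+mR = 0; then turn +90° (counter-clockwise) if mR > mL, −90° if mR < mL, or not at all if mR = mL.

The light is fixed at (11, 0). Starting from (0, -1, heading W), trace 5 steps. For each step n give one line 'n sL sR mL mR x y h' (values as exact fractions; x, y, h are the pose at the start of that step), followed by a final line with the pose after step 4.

0 1/4 10/37 -1/8 -77/296 0 -1 W
1 40/169 40/49 -20/169 -4360/8281 1 -1 N
2 20/41 20/53 -10/41 -940/2173 1 -2 E
3 40/73 8/41 -20/73 -1112/2993 0 -2 S
4 1/4 10/37 -1/8 -77/296 0 -1 W
final 1 -1 N

n=0: pose=(0,-1,W); sL=1/4, sR=10/37; mL=-1/8, mR=-77/296; mL+mR=-57/148 → advance -1; mR−mL=-5/37 → turn -1·90°
n=1: pose=(1,-1,N); sL=40/169, sR=40/49; mL=-20/169, mR=-4360/8281; mL+mR=-5340/8281 → advance -1; mR−mL=-20/49 → turn -1·90°
n=2: pose=(1,-2,E); sL=20/41, sR=20/53; mL=-10/41, mR=-940/2173; mL+mR=-1470/2173 → advance -1; mR−mL=-10/53 → turn -1·90°
n=3: pose=(0,-2,S); sL=40/73, sR=8/41; mL=-20/73, mR=-1112/2993; mL+mR=-1932/2993 → advance -1; mR−mL=-4/41 → turn -1·90°
n=4: pose=(0,-1,W); sL=1/4, sR=10/37; mL=-1/8, mR=-77/296; mL+mR=-57/148 → advance -1; mR−mL=-5/37 → turn -1·90°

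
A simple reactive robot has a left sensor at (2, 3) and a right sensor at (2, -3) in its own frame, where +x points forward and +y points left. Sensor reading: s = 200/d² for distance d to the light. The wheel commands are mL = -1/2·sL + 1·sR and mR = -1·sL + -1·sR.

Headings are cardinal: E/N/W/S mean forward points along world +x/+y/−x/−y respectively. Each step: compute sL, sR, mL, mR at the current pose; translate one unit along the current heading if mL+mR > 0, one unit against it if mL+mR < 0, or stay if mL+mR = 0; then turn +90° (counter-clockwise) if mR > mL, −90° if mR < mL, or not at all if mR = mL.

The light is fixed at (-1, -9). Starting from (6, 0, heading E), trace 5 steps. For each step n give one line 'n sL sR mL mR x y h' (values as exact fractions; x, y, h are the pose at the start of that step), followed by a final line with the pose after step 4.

0 8/9 200/117 148/117 -304/117 6 0 E
1 20/13 100/29 1010/377 -1880/377 5 0 S
2 40/13 40/37 -220/481 -2000/481 5 1 W
3 5/4 50/61 95/488 -505/244 6 1 N
4 8/9 200/117 148/117 -304/117 6 0 E
final 5 0 S

n=0: pose=(6,0,E); sL=8/9, sR=200/117; mL=148/117, mR=-304/117; mL+mR=-4/3 → advance -1; mR−mL=-452/117 → turn -1·90°
n=1: pose=(5,0,S); sL=20/13, sR=100/29; mL=1010/377, mR=-1880/377; mL+mR=-30/13 → advance -1; mR−mL=-2890/377 → turn -1·90°
n=2: pose=(5,1,W); sL=40/13, sR=40/37; mL=-220/481, mR=-2000/481; mL+mR=-60/13 → advance -1; mR−mL=-1780/481 → turn -1·90°
n=3: pose=(6,1,N); sL=5/4, sR=50/61; mL=95/488, mR=-505/244; mL+mR=-15/8 → advance -1; mR−mL=-1105/488 → turn -1·90°
n=4: pose=(6,0,E); sL=8/9, sR=200/117; mL=148/117, mR=-304/117; mL+mR=-4/3 → advance -1; mR−mL=-452/117 → turn -1·90°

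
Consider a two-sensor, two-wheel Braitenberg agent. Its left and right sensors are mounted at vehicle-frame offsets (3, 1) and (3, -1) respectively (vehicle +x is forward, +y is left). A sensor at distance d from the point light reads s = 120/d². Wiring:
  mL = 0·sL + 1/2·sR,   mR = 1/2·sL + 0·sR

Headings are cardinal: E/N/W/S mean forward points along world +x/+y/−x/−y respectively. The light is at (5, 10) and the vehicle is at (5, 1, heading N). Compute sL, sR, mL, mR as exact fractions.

left sensor world pos  = (4, 4); dL² = 37
right sensor world pos = (6, 4); dR² = 37
sL = 120/37 = 120/37
sR = 120/37 = 120/37
mL = 0·sL + 1/2·sR = 60/37
mR = 1/2·sL + 0·sR = 60/37

120/37 120/37 60/37 60/37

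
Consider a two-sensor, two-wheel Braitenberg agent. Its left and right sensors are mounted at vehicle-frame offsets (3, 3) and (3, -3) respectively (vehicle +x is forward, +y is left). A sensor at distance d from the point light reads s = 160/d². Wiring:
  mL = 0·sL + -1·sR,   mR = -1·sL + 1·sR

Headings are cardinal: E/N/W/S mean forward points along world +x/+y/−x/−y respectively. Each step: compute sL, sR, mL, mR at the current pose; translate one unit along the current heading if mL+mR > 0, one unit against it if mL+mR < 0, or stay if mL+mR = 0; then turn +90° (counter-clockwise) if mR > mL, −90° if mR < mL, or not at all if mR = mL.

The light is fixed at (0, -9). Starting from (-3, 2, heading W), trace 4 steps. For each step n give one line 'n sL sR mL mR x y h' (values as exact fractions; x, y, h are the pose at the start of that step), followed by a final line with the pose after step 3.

0 8/5 20/29 -20/29 -132/145 -3 2 W
1 160/221 160/197 -160/197 3840/43537 -2 2 N
2 80/37 80/97 -80/97 -4800/3589 -2 1 W
3 32/37 160/173 -160/173 384/6401 -1 1 N
final -1 0 W

n=0: pose=(-3,2,W); sL=8/5, sR=20/29; mL=-20/29, mR=-132/145; mL+mR=-8/5 → advance -1; mR−mL=-32/145 → turn -1·90°
n=1: pose=(-2,2,N); sL=160/221, sR=160/197; mL=-160/197, mR=3840/43537; mL+mR=-160/221 → advance -1; mR−mL=39200/43537 → turn +1·90°
n=2: pose=(-2,1,W); sL=80/37, sR=80/97; mL=-80/97, mR=-4800/3589; mL+mR=-80/37 → advance -1; mR−mL=-1840/3589 → turn -1·90°
n=3: pose=(-1,1,N); sL=32/37, sR=160/173; mL=-160/173, mR=384/6401; mL+mR=-32/37 → advance -1; mR−mL=6304/6401 → turn +1·90°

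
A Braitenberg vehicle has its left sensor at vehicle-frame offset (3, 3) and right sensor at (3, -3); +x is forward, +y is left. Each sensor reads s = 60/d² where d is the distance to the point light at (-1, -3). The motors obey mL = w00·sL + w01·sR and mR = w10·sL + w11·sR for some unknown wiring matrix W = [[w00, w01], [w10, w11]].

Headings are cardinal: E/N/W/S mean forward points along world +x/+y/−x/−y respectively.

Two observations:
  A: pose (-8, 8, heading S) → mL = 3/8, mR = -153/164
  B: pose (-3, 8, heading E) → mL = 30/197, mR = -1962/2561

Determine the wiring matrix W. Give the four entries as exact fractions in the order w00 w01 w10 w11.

obs A: pose=(-8,8,S) → sL=3/4, sR=15/41, mL=3/8, mR=-153/164
obs B: pose=(-3,8,E) → sL=60/197, sR=12/13, mL=30/197, mR=-1962/2561
sensor matrix S = [[3/4, 15/41], [60/197, 12/13]]; det S = 60993/105001
solve [mL_A; mL_B] = S·[w00; w01] and [mR_A; mR_B] = S·[w10; w11]:
  w00 = 1/2, w01 = 0, w10 = -1, w11 = -1/2

1/2 0 -1 -1/2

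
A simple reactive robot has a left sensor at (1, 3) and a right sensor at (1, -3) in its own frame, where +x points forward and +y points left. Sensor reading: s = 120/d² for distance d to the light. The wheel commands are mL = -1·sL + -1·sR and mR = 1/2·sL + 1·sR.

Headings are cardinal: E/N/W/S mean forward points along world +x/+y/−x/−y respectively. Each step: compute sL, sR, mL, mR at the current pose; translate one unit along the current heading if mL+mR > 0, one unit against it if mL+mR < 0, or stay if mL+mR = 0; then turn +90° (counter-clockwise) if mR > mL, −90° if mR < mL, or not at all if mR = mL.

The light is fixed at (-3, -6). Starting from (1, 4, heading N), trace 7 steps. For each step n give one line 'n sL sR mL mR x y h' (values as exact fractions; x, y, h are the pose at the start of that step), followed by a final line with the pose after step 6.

0 60/61 12/17 -1752/1037 1242/1037 1 4 N
1 8/3 40/51 -176/51 36/17 1 3 W
2 15/16 30/17 -735/272 1215/544 2 3 S
3 24/41 24/17 -1392/697 1188/697 2 4 E
4 60/61 12/17 -1752/1037 1242/1037 1 4 N
5 8/3 40/51 -176/51 36/17 1 3 W
6 15/16 30/17 -735/272 1215/544 2 3 S
final 2 4 E

n=0: pose=(1,4,N); sL=60/61, sR=12/17; mL=-1752/1037, mR=1242/1037; mL+mR=-30/61 → advance -1; mR−mL=2994/1037 → turn +1·90°
n=1: pose=(1,3,W); sL=8/3, sR=40/51; mL=-176/51, mR=36/17; mL+mR=-4/3 → advance -1; mR−mL=284/51 → turn +1·90°
n=2: pose=(2,3,S); sL=15/16, sR=30/17; mL=-735/272, mR=1215/544; mL+mR=-15/32 → advance -1; mR−mL=2685/544 → turn +1·90°
n=3: pose=(2,4,E); sL=24/41, sR=24/17; mL=-1392/697, mR=1188/697; mL+mR=-12/41 → advance -1; mR−mL=2580/697 → turn +1·90°
n=4: pose=(1,4,N); sL=60/61, sR=12/17; mL=-1752/1037, mR=1242/1037; mL+mR=-30/61 → advance -1; mR−mL=2994/1037 → turn +1·90°
n=5: pose=(1,3,W); sL=8/3, sR=40/51; mL=-176/51, mR=36/17; mL+mR=-4/3 → advance -1; mR−mL=284/51 → turn +1·90°
n=6: pose=(2,3,S); sL=15/16, sR=30/17; mL=-735/272, mR=1215/544; mL+mR=-15/32 → advance -1; mR−mL=2685/544 → turn +1·90°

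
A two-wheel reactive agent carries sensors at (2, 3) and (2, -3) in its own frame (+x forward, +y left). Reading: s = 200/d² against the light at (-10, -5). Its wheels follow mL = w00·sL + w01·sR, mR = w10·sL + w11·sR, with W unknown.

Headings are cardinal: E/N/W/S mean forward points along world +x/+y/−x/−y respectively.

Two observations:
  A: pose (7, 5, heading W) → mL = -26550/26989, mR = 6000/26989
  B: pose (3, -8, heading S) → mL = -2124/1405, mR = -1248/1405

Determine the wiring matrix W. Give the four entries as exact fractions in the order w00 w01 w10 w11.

obs A: pose=(7,5,W) → sL=100/137, sR=100/197, mL=-26550/26989, mR=6000/26989
obs B: pose=(3,-8,S) → sL=200/281, sR=8/5, mL=-2124/1405, mR=-1248/1405
sensor matrix S = [[100/137, 100/197], [200/281, 8/5]]; det S = 6117120/7583909
solve [mL_A; mL_B] = S·[w00; w01] and [mR_A; mR_B] = S·[w10; w11]:
  w00 = -1, w01 = -1/2, w10 = 1, w11 = -1

-1 -1/2 1 -1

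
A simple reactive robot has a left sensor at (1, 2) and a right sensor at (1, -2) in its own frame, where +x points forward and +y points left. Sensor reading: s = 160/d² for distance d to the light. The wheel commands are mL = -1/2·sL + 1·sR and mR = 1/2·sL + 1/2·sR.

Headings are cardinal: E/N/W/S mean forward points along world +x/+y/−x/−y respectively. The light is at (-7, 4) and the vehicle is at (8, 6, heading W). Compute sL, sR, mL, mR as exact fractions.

left sensor world pos  = (7, 4); dL² = 196
right sensor world pos = (7, 8); dR² = 212
sL = 160/196 = 40/49
sR = 160/212 = 40/53
mL = -1/2·sL + 1·sR = 900/2597
mR = 1/2·sL + 1/2·sR = 2040/2597

40/49 40/53 900/2597 2040/2597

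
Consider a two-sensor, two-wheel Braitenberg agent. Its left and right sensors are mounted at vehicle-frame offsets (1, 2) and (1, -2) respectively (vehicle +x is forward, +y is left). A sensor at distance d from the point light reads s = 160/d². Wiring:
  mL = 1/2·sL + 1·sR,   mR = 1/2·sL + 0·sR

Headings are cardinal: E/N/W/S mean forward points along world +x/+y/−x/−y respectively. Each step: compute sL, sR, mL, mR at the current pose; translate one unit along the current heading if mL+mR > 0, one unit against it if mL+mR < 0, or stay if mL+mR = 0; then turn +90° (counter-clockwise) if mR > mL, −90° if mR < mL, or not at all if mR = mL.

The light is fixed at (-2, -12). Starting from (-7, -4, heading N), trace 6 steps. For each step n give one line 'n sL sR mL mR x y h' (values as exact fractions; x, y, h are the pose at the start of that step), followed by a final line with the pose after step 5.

0 16/13 16/9 280/117 8/13 -7 -4 N
1 160/137 32/13 5424/1781 80/137 -7 -3 E
2 40/17 8/5 236/85 20/17 -6 -3 S
3 160/61 32/25 3952/1525 80/61 -6 -4 W
4 16/13 16/9 280/117 8/13 -7 -4 N
5 160/137 32/13 5424/1781 80/137 -7 -3 E
final -6 -3 S

n=0: pose=(-7,-4,N); sL=16/13, sR=16/9; mL=280/117, mR=8/13; mL+mR=352/117 → advance +1; mR−mL=-16/9 → turn -1·90°
n=1: pose=(-7,-3,E); sL=160/137, sR=32/13; mL=5424/1781, mR=80/137; mL+mR=6464/1781 → advance +1; mR−mL=-32/13 → turn -1·90°
n=2: pose=(-6,-3,S); sL=40/17, sR=8/5; mL=236/85, mR=20/17; mL+mR=336/85 → advance +1; mR−mL=-8/5 → turn -1·90°
n=3: pose=(-6,-4,W); sL=160/61, sR=32/25; mL=3952/1525, mR=80/61; mL+mR=5952/1525 → advance +1; mR−mL=-32/25 → turn -1·90°
n=4: pose=(-7,-4,N); sL=16/13, sR=16/9; mL=280/117, mR=8/13; mL+mR=352/117 → advance +1; mR−mL=-16/9 → turn -1·90°
n=5: pose=(-7,-3,E); sL=160/137, sR=32/13; mL=5424/1781, mR=80/137; mL+mR=6464/1781 → advance +1; mR−mL=-32/13 → turn -1·90°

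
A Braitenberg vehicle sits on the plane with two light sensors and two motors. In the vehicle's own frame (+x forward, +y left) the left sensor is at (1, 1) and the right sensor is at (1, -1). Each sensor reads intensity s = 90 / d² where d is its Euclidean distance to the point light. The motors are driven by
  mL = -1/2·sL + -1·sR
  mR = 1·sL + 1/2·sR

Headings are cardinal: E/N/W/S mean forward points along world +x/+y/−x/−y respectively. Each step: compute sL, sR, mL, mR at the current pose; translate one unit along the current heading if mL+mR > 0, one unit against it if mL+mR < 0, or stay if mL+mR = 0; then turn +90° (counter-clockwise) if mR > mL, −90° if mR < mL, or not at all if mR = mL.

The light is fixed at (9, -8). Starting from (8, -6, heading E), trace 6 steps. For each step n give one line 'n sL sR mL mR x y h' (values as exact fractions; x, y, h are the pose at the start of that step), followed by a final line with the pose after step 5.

n=0: pose=(8,-6,E); sL=10, sR=90; mL=-95, mR=55; mL+mR=-40 → advance -1; mR−mL=150 → turn +1·90°
n=1: pose=(7,-6,N); sL=5, sR=9; mL=-23/2, mR=19/2; mL+mR=-2 → advance -1; mR−mL=21 → turn +1·90°
n=2: pose=(7,-7,W); sL=10, sR=90/13; mL=-155/13, mR=175/13; mL+mR=20/13 → advance +1; mR−mL=330/13 → turn +1·90°
n=3: pose=(6,-7,S); sL=45/2, sR=45/8; mL=-135/8, mR=405/16; mL+mR=135/16 → advance +1; mR−mL=675/16 → turn +1·90°
n=4: pose=(6,-8,E); sL=18, sR=18; mL=-27, mR=27; mL+mR=0 → advance +0; mR−mL=54 → turn +1·90°
n=5: pose=(6,-8,N); sL=90/17, sR=18; mL=-351/17, mR=243/17; mL+mR=-108/17 → advance -1; mR−mL=594/17 → turn +1·90°

0 10 90 -95 55 8 -6 E
1 5 9 -23/2 19/2 7 -6 N
2 10 90/13 -155/13 175/13 7 -7 W
3 45/2 45/8 -135/8 405/16 6 -7 S
4 18 18 -27 27 6 -8 E
5 90/17 18 -351/17 243/17 6 -8 N
final 6 -9 W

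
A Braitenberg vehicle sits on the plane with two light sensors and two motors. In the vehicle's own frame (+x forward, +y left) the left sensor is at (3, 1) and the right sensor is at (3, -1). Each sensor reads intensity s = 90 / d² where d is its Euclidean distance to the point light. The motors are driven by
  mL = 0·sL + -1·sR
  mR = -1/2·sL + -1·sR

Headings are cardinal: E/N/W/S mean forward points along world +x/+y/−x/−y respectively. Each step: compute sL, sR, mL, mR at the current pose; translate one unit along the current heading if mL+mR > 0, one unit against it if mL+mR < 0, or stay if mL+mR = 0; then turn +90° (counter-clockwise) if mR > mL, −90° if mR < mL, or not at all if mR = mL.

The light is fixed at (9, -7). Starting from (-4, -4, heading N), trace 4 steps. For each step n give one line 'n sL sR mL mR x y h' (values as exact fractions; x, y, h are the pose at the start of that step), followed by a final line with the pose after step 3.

n=0: pose=(-4,-4,N); sL=45/116, sR=1/2; mL=-1/2, mR=-161/232; mL+mR=-277/232 → advance -1; mR−mL=-45/232 → turn -1·90°
n=1: pose=(-4,-5,E); sL=90/109, sR=90/101; mL=-90/101, mR=-14355/11009; mL+mR=-24165/11009 → advance -1; mR−mL=-45/109 → turn -1·90°
n=2: pose=(-5,-5,S); sL=9/17, sR=45/113; mL=-45/113, mR=-2547/3842; mL+mR=-4077/3842 → advance -1; mR−mL=-9/34 → turn -1·90°
n=3: pose=(-5,-4,W); sL=90/293, sR=18/61; mL=-18/61, mR=-8019/17873; mL+mR=-13293/17873 → advance -1; mR−mL=-45/293 → turn -1·90°

0 45/116 1/2 -1/2 -161/232 -4 -4 N
1 90/109 90/101 -90/101 -14355/11009 -4 -5 E
2 9/17 45/113 -45/113 -2547/3842 -5 -5 S
3 90/293 18/61 -18/61 -8019/17873 -5 -4 W
final -4 -4 N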